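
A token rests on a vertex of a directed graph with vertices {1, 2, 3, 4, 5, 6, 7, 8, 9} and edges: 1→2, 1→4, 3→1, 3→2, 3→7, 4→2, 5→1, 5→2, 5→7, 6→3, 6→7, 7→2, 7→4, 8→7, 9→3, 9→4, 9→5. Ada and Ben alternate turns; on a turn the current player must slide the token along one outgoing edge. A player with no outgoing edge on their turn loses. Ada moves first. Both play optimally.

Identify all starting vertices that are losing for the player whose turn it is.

Label each position W (a win for the player to move) or L (a loss). A position with no legal move is L; any other position is W exactly when some move reaches an L, and L when every move reaches a W.
Every edge goes from a vertex to one that appears earlier in the order 2, 4, 7, 1, 8, 5, 3, 9, 6, so processing vertices in that order labels each vertex after all of its successors.
2: no outgoing edge → L
4: W (go to 2, an L position)
7: W (go to 2, an L position)
1: W (go to 2, an L position)
8: L (sole option 7(W) is W)
5: W (go to 2, an L position)
3: W (go to 2, an L position)
9: L (options 3(W), 5(W), 4(W) are all W)
6: L (options 3(W), 7(W) are all W)
Reading off the rows marked L gives the requested list; there are 4 such vertices.

2, 6, 8, 9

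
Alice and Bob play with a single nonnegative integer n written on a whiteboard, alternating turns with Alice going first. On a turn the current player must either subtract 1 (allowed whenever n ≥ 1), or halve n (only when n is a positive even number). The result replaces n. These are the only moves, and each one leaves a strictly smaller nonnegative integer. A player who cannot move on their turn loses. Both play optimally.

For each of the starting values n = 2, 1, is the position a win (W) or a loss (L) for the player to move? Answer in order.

2: L, 1: W

Use the standard recursion: the mover loses at a terminal position; elsewhere, the mover wins exactly when some move hands the opponent an L position.
n=0: no move → L
n=1: reaches L-position 0 → W
n=2: only reaches 1(W), which is W → L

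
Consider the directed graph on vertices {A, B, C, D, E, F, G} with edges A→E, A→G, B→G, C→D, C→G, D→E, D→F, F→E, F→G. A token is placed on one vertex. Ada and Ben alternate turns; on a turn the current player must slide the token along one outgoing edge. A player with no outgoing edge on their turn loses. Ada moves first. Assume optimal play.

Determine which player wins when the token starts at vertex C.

Ada wins.

Compute win/loss labels from the base case upward. A position with no move is L. Any other position is W if it can reach an L in one move, else L.
Every edge goes from a vertex to one that appears earlier in the order E, G, A, F, D, B, C, so processing vertices in that order labels each vertex after all of its successors.
E: no outgoing edge → L
G: no outgoing edge → L
A: reaches L-position G → W
F: reaches L-position G → W
D: reaches L-position E → W
B: reaches L-position G → W
C: reaches L-position G → W
The starting position C is W: Ada should move to G, handing over an L position.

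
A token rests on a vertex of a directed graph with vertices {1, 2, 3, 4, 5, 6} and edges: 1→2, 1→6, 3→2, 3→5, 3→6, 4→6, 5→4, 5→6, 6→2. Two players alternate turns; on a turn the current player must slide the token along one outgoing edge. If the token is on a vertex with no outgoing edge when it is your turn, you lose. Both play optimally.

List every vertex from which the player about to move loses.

Classify positions by backward induction: terminal positions (no move available) are L. From any other position, the mover wins iff some move reaches an L.
Every edge goes from a vertex to one that appears earlier in the order 2, 6, 4, 5, 1, 3, so processing vertices in that order labels each vertex after all of its successors.
2: no outgoing edge → L
6: reaches L-position 2 → W
4: only reaches 6(W), which is W → L
5: reaches L-position 4 → W
1: reaches L-position 2 → W
3: reaches L-position 2 → W
The losing starting vertices are exactly the entries labelled L in this table (2 of them).

2, 4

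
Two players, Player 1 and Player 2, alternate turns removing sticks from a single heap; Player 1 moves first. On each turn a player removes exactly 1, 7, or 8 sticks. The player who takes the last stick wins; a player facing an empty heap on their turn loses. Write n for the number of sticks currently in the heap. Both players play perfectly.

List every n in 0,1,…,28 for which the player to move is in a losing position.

0, 2, 4, 6, 15, 17, 19, 21

Classify positions by backward induction: terminal positions (no move available) are L. From any other position, the mover wins iff some move reaches an L.
n=0: no move → L
n=1: reaches L-position 0 → W
n=2: only reaches 1(W), which is W → L
n=3: reaches L-position 2 → W
n=4: only reaches 3(W), which is W → L
n=5: reaches L-position 4 → W
n=6: only reaches 5(W), which is W → L
n=7: reaches L-position 6 → W
n=8: reaches L-position 0 → W
n=9: reaches L-position 2 → W
n=10: reaches L-position 2 → W
n=11: reaches L-position 4 → W
n=12: reaches L-position 4 → W
n=13: reaches L-position 6 → W
n=14: reaches L-position 6 → W
n=15: only reaches 14(W), 8(W), 7(W), all W → L
n=16: reaches L-position 15 → W
n=17: only reaches 16(W), 10(W), 9(W), all W → L
n=18: reaches L-position 17 → W
n=19: only reaches 18(W), 12(W), 11(W), all W → L
n=20: reaches L-position 19 → W
n=21: only reaches 20(W), 14(W), 13(W), all W → L
n=22: reaches L-position 21 → W
n=23: reaches L-position 15 → W
n=24: reaches L-position 17 → W
n=25: reaches L-position 17 → W
n=26: reaches L-position 19 → W
n=27: reaches L-position 19 → W
n=28: reaches L-position 21 → W
Reading off the rows marked L gives the requested list; there are 8 such values of n.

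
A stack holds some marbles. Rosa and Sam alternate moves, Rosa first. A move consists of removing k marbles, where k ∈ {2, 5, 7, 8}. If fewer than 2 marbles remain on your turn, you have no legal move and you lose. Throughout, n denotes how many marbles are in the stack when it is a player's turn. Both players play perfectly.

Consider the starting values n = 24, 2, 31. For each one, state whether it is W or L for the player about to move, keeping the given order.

24: L, 2: W, 31: W

Label each position W (a win for the player to move) or L (a loss). A position with no legal move is L; any other position is W exactly when some move reaches an L, and L when every move reaches a W.
n=0: no move → L
n=1: no move → L
n=2: →0(L), so W
n=3: →1(L), so W
n=4: →2(W) only, which is W, so L
n=5: →0(L), so W
n=6: →4(L), so W
n=7: →0(L), so W
n=8: →1(L), so W
n=9: →4(L), so W
n=10: →8(W), 5(W), 3(W), 2(W) — all W, so L
n=11: →4(L), so W
n=12: →10(L), so W
n=13: →11(W), 8(W), 6(W), 5(W) — all W, so L
n=14: →12(W), 9(W), 7(W), 6(W) — all W, so L
n=15: →13(L), so W
n=16: →14(L), so W
n=17: →10(L), so W
n=18: →13(L), so W
n=19: →14(L), so W
n=20: →13(L), so W
n=21: →14(L), so W
n=22: →14(L), so W
n=23: →21(W), 18(W), 16(W), 15(W) — all W, so L
n=24: →22(W), 19(W), 17(W), 16(W) — all W, so L
n=25: →23(L), so W
n=26: →24(L), so W
n=27: →25(W), 22(W), 20(W), 19(W) — all W, so L
n=28: →23(L), so W
n=29: →27(L), so W
n=30: →23(L), so W
n=31: →24(L), so W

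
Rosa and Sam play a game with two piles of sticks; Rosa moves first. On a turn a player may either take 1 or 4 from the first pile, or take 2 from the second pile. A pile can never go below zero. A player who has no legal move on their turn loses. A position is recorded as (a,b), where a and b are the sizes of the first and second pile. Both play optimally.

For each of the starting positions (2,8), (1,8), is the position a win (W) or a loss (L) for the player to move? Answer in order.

(2,8): L, (1,8): W

Label each position W (a win for the player to move) or L (a loss). A position with no legal move is L; any other position is W exactly when some move reaches an L, and L when every move reaches a W.
No move ever increases a pile, so every position that can arise here has a ≤ 2 and b ≤ 8; it is enough to label the cells with 0 ≤ a ≤ 2 and 0 ≤ b ≤ 8.
Every move lowers a or b (never raises either), so fill the grid row by row in increasing a, and left to right within a row: each cell's successors are then already labelled.
      b=0  b=1  b=2  b=3  b=4  b=5  b=6  b=7  b=8
a=0:    L    L    W    W    L    L    W    W    L
a=1:    W    W    L    L    W    W    L    L    W
a=2:    L    L    W    W    L    L    W    W    L
Cells with no legal move (terminal, hence L): (0,0), (0,1).
The remaining L cells, each justified by listing all of its moves:
(0,4): the only move is to (0,2)(W), a W ⇒ L
(0,5): the only move is to (0,3)(W), a W ⇒ L
(0,8): the only move is to (0,6)(W), a W ⇒ L
(1,2): moves to (0,2)(W), (1,0)(W); every one is W ⇒ L
(1,3): moves to (0,3)(W), (1,1)(W); every one is W ⇒ L
(1,6): moves to (0,6)(W), (1,4)(W); every one is W ⇒ L
(1,7): moves to (0,7)(W), (1,5)(W); every one is W ⇒ L
(2,0): the only move is to (1,0)(W), a W ⇒ L
(2,1): the only move is to (1,1)(W), a W ⇒ L
(2,4): moves to (1,4)(W), (2,2)(W); every one is W ⇒ L
(2,5): moves to (1,5)(W), (2,3)(W); every one is W ⇒ L
(2,8): moves to (1,8)(W), (2,6)(W); every one is W ⇒ L
Every other cell has at least one move into one of the L cells above, so it is W.
(2,8): one of the L cells justified above, so L
(1,8): the move to (0,8) reaches an L cell, so W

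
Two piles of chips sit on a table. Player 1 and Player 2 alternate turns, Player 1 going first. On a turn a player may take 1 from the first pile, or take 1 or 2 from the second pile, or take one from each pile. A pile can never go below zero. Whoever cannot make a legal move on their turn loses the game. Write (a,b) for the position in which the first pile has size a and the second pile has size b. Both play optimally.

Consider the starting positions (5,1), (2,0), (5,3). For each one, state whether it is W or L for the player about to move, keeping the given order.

Classify positions by backward induction: terminal positions (no move available) are L. From any other position, the mover wins iff some move reaches an L.
No move ever increases a pile, so every position that can arise here has a ≤ 5 and b ≤ 3; it is enough to label the cells with 0 ≤ a ≤ 5 and 0 ≤ b ≤ 3.
Every move lowers a or b (never raises either), so fill the grid row by row in increasing a, and left to right within a row: each cell's successors are then already labelled.
      b=0  b=1  b=2  b=3
a=0:    L    W    W    L
a=1:    W    W    L    W
a=2:    L    W    W    W
a=3:    W    W    L    W
a=4:    L    W    W    W
a=5:    W    W    L    W
Cells with no legal move (terminal, hence L): (0,0).
The remaining L cells, each justified by listing all of its moves:
(0,3): moves to (0,2)(W), (0,1)(W); every one is W ⇒ L
(1,2): moves to (0,2)(W), (1,1)(W), (1,0)(W), (0,1)(W); every one is W ⇒ L
(2,0): the only move is to (1,0)(W), a W ⇒ L
(3,2): moves to (2,2)(W), (3,1)(W), (3,0)(W), (2,1)(W); every one is W ⇒ L
(4,0): the only move is to (3,0)(W), a W ⇒ L
(5,2): moves to (4,2)(W), (5,1)(W), (5,0)(W), (4,1)(W); every one is W ⇒ L
Every other cell has at least one move into one of the L cells above, so it is W.
(5,1): the move to (4,0) reaches an L cell, so W
(2,0): one of the L cells justified above, so L
(5,3): the move to (5,2) reaches an L cell, so W

(5,1): W, (2,0): L, (5,3): W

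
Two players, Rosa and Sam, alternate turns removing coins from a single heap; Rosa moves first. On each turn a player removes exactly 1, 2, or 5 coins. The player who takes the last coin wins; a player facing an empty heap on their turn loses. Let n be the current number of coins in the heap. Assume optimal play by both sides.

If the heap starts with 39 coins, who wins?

Sam wins.

Build the W/L table. Terminal = L. A non-terminal position is W if it has a move to some L; otherwise it is L.
n=0: no move → L
n=1: can move to 0, which is L ⇒ W
n=2: can move to 0, which is L ⇒ W
n=3: moves to 2(W), 1(W); every one is W ⇒ L
n=4: can move to 3, which is L ⇒ W
n=5: can move to 3, which is L ⇒ W
n=6: moves to 5(W), 4(W), 1(W); every one is W ⇒ L
n=7: can move to 6, which is L ⇒ W
n=8: can move to 6, which is L ⇒ W
n=9: moves to 8(W), 7(W), 4(W); every one is W ⇒ L
n=10: can move to 9, which is L ⇒ W
n=11: can move to 9, which is L ⇒ W
n=12: moves to 11(W), 10(W), 7(W); every one is W ⇒ L
n=13: can move to 12, which is L ⇒ W
n=14: can move to 12, which is L ⇒ W
n=15: moves to 14(W), 13(W), 10(W); every one is W ⇒ L
n=16: can move to 15, which is L ⇒ W
n=17: can move to 15, which is L ⇒ W
n=18: moves to 17(W), 16(W), 13(W); every one is W ⇒ L
n=19: can move to 18, which is L ⇒ W
n=20: can move to 18, which is L ⇒ W
n=21: moves to 20(W), 19(W), 16(W); every one is W ⇒ L
n=22: can move to 21, which is L ⇒ W
n=23: can move to 21, which is L ⇒ W
n=24: moves to 23(W), 22(W), 19(W); every one is W ⇒ L
n=25: can move to 24, which is L ⇒ W
n=26: can move to 24, which is L ⇒ W
n=27: moves to 26(W), 25(W), 22(W); every one is W ⇒ L
n=28: can move to 27, which is L ⇒ W
n=29: can move to 27, which is L ⇒ W
n=30: moves to 29(W), 28(W), 25(W); every one is W ⇒ L
n=31: can move to 30, which is L ⇒ W
n=32: can move to 30, which is L ⇒ W
n=33: moves to 32(W), 31(W), 28(W); every one is W ⇒ L
n=34: can move to 33, which is L ⇒ W
n=35: can move to 33, which is L ⇒ W
n=36: moves to 35(W), 34(W), 31(W); every one is W ⇒ L
n=37: can move to 36, which is L ⇒ W
n=38: can move to 36, which is L ⇒ W
n=39: moves to 38(W), 37(W), 34(W); every one is W ⇒ L
The starting position 39 is L: whatever Rosa does, the opponent receives a W position.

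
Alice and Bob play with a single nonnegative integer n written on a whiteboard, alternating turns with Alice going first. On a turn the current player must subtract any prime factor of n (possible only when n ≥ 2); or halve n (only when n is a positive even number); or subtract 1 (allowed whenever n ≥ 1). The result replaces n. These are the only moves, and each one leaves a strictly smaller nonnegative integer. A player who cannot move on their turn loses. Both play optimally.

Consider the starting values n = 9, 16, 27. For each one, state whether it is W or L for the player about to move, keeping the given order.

Classify positions by backward induction: terminal positions (no move available) are L. From any other position, the mover wins iff some move reaches an L.
n=0: no move → L
n=1: reaches L-position 0 → W
n=2: reaches L-position 0 → W
n=3: reaches L-position 0 → W
n=4: only reaches 2(W), 3(W), all W → L
n=5: reaches L-position 0 → W
n=6: reaches L-position 4 → W
n=7: reaches L-position 0 → W
n=8: reaches L-position 4 → W
n=9: only reaches 6(W), 8(W), all W → L
n=10: reaches L-position 9 → W
n=11: reaches L-position 0 → W
n=12: reaches L-position 9 → W
n=13: reaches L-position 0 → W
n=14: only reaches 7(W), 12(W), 13(W), all W → L
n=15: reaches L-position 14 → W
n=16: reaches L-position 14 → W
n=17: reaches L-position 0 → W
n=18: reaches L-position 9 → W
n=19: reaches L-position 0 → W
n=20: only reaches 10(W), 15(W), 18(W), 19(W), all W → L
n=21: reaches L-position 14 → W
n=22: reaches L-position 20 → W
n=23: reaches L-position 0 → W
n=24: only reaches 12(W), 21(W), 22(W), 23(W), all W → L
n=25: reaches L-position 20 → W
n=26: reaches L-position 24 → W
n=27: reaches L-position 24 → W

9: L, 16: W, 27: W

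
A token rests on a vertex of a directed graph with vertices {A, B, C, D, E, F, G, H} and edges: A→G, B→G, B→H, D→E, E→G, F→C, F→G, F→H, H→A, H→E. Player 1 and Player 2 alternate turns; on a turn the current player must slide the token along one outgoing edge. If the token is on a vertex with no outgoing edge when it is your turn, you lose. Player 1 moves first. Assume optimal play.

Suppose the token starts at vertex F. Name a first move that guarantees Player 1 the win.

Move to H.

Compute win/loss labels from the base case upward. A position with no move is L. Any other position is W if it can reach an L in one move, else L.
Every edge goes from a vertex to one that appears earlier in the order G, C, E, A, H, D, F, B, so processing vertices in that order labels each vertex after all of its successors.
G: no outgoing edge → L
C: no outgoing edge → L
E: can move to G, which is L ⇒ W
A: can move to G, which is L ⇒ W
H: moves to A(W), E(W); every one is W ⇒ L
D: the only move is to E(W), a W ⇒ L
F: can move to H, which is L ⇒ W
B: can move to H, which is L ⇒ W
From F, the L positions reachable in one move are: H, C, G. Any move reaching one of these is winning.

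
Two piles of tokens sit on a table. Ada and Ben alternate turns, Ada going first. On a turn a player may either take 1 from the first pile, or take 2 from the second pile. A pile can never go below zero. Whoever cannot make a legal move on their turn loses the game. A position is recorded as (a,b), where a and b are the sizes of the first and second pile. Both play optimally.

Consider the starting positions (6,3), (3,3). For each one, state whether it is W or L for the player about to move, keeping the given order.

Classify positions by backward induction: terminal positions (no move available) are L. From any other position, the mover wins iff some move reaches an L.
No move ever increases a pile, so every position that can arise here has a ≤ 6 and b ≤ 3; it is enough to label the cells with 0 ≤ a ≤ 6 and 0 ≤ b ≤ 3.
Every move lowers a or b (never raises either), so fill the grid row by row in increasing a, and left to right within a row: each cell's successors are then already labelled.
      b=0  b=1  b=2  b=3
a=0:    L    L    W    W
a=1:    W    W    L    L
a=2:    L    L    W    W
a=3:    W    W    L    L
a=4:    L    L    W    W
a=5:    W    W    L    L
a=6:    L    L    W    W
Cells with no legal move (terminal, hence L): (0,0), (0,1).
The remaining L cells, each justified by listing all of its moves:
(1,2): moves to (0,2)(W), (1,0)(W); every one is W ⇒ L
(1,3): moves to (0,3)(W), (1,1)(W); every one is W ⇒ L
(2,0): the only move is to (1,0)(W), a W ⇒ L
(2,1): the only move is to (1,1)(W), a W ⇒ L
(3,2): moves to (2,2)(W), (3,0)(W); every one is W ⇒ L
(3,3): moves to (2,3)(W), (3,1)(W); every one is W ⇒ L
(4,0): the only move is to (3,0)(W), a W ⇒ L
(4,1): the only move is to (3,1)(W), a W ⇒ L
(5,2): moves to (4,2)(W), (5,0)(W); every one is W ⇒ L
(5,3): moves to (4,3)(W), (5,1)(W); every one is W ⇒ L
(6,0): the only move is to (5,0)(W), a W ⇒ L
(6,1): the only move is to (5,1)(W), a W ⇒ L
Every other cell has at least one move into one of the L cells above, so it is W.
(6,3): the move to (5,3) reaches an L cell, so W
(3,3): one of the L cells justified above, so L

(6,3): W, (3,3): L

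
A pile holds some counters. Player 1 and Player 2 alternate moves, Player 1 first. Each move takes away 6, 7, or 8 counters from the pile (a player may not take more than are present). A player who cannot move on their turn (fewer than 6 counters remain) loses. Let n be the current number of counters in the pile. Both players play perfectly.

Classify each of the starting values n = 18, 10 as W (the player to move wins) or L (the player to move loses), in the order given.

18: L, 10: W

Work bottom-up. With no move the player to move loses. Otherwise the position is W if at least one move leads to an L position for the opponent, and L if every move leads to a W.
n=0: no move → L
n=1: no move → L
n=2: no move → L
n=3: no move → L
n=4: no move → L
n=5: no move → L
n=6: reaches L-position 0 → W
n=7: reaches L-position 1 → W
n=8: reaches L-position 2 → W
n=9: reaches L-position 3 → W
n=10: reaches L-position 4 → W
n=11: reaches L-position 5 → W
n=12: reaches L-position 5 → W
n=13: reaches L-position 5 → W
n=14: only reaches 8(W), 7(W), 6(W), all W → L
n=15: only reaches 9(W), 8(W), 7(W), all W → L
n=16: only reaches 10(W), 9(W), 8(W), all W → L
n=17: only reaches 11(W), 10(W), 9(W), all W → L
n=18: only reaches 12(W), 11(W), 10(W), all W → L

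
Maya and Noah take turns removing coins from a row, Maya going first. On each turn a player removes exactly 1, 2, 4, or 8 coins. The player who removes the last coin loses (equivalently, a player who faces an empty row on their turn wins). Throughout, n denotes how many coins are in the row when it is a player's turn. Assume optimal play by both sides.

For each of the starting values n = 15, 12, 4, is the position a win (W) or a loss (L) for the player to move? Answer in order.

Label each position W (a win for the player to move) or L (a loss). A position with no legal move is W; any other position is W exactly when some move reaches an L, and L when every move reaches a W.
n=0: no move; the opponent has just taken the last coin and therefore loses → W
n=1: →0(W) only, which is W, so L
n=2: →1(L), so W
n=3: →1(L), so W
n=4: →3(W), 2(W), 0(W) — all W, so L
n=5: →4(L), so W
n=6: →4(L), so W
n=7: →6(W), 5(W), 3(W) — all W, so L
n=8: →7(L), so W
n=9: →7(L), so W
n=10: →9(W), 8(W), 6(W), 2(W) — all W, so L
n=11: →10(L), so W
n=12: →10(L), so W
n=13: →12(W), 11(W), 9(W), 5(W) — all W, so L
n=14: →13(L), so W
n=15: →13(L), so W

15: W, 12: W, 4: L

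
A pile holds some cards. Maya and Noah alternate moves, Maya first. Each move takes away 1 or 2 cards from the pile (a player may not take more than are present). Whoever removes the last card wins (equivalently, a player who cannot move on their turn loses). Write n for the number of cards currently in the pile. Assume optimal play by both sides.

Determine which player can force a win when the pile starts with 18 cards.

Compute win/loss labels from the base case upward. A position with no move is L. Any other position is W if it can reach an L in one move, else L.
n=0: no move → L
n=1: reaches L-position 0 → W
n=2: reaches L-position 0 → W
n=3: only reaches 2(W), 1(W), all W → L
n=4: reaches L-position 3 → W
n=5: reaches L-position 3 → W
n=6: only reaches 5(W), 4(W), all W → L
n=7: reaches L-position 6 → W
n=8: reaches L-position 6 → W
n=9: only reaches 8(W), 7(W), all W → L
n=10: reaches L-position 9 → W
n=11: reaches L-position 9 → W
n=12: only reaches 11(W), 10(W), all W → L
n=13: reaches L-position 12 → W
n=14: reaches L-position 12 → W
n=15: only reaches 14(W), 13(W), all W → L
n=16: reaches L-position 15 → W
n=17: reaches L-position 15 → W
n=18: only reaches 17(W), 16(W), all W → L
The starting position 18 is L: whatever Maya does, the opponent receives a W position.

Noah wins.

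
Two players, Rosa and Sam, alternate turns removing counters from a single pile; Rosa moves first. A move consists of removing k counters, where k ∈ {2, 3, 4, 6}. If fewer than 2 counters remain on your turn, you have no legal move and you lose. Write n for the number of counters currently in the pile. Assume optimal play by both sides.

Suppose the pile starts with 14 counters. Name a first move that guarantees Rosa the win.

Positions with no move are L. A position that does have a move is losing for the player to move precisely when every available move leads to a winning position for the opponent. Fill in the labels:
n=0: no move → L
n=1: no move → L
n=2: reaches L-position 0 → W
n=3: reaches L-position 1 → W
n=4: reaches L-position 1 → W
n=5: reaches L-position 1 → W
n=6: reaches L-position 0 → W
n=7: reaches L-position 1 → W
n=8: only reaches 6(W), 5(W), 4(W), 2(W), all W → L
n=9: only reaches 7(W), 6(W), 5(W), 3(W), all W → L
n=10: reaches L-position 8 → W
n=11: reaches L-position 9 → W
n=12: reaches L-position 9 → W
n=13: reaches L-position 9 → W
n=14: reaches L-position 8 → W
From 14, the L positions reachable in one move are: 8.

Remove 6, leaving 8.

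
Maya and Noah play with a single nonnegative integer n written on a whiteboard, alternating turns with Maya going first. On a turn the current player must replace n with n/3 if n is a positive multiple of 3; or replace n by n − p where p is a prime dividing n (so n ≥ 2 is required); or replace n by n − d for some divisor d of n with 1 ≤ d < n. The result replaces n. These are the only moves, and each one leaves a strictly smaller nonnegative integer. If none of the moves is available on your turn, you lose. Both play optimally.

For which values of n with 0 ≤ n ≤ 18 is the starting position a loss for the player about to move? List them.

0, 1, 4, 9, 14

Use the standard recursion: the mover loses at a terminal position; elsewhere, the mover wins exactly when some move hands the opponent an L position.
n=0: no move → L
n=1: no move → L
n=2: W (go to 0, an L position)
n=3: W (go to 0, an L position)
n=4: L (options 2(W), 3(W) are all W)
n=5: W (go to 0, an L position)
n=6: W (go to 4, an L position)
n=7: W (go to 0, an L position)
n=8: W (go to 4, an L position)
n=9: L (options 3(W), 6(W), 8(W) are all W)
n=10: W (go to 9, an L position)
n=11: W (go to 0, an L position)
n=12: W (go to 4, an L position)
n=13: W (go to 0, an L position)
n=14: L (options 7(W), 12(W), 13(W) are all W)
n=15: W (go to 14, an L position)
n=16: W (go to 14, an L position)
n=17: W (go to 0, an L position)
n=18: W (go to 9, an L position)
The losing starting values of n are exactly the entries labelled L in this table (5 of them).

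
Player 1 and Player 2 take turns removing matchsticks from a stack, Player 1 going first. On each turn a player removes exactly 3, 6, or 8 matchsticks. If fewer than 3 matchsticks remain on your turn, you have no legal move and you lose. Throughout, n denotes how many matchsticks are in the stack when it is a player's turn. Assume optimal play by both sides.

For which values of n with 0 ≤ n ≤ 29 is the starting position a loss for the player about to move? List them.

0, 1, 2, 11, 12, 13, 22, 23, 24

Build the W/L table. Terminal = L. A non-terminal position is W if it has a move to some L; otherwise it is L.
n=0: no move → L
n=1: no move → L
n=2: no move → L
n=3: →0(L), so W
n=4: →1(L), so W
n=5: →2(L), so W
n=6: →0(L), so W
n=7: →1(L), so W
n=8: →2(L), so W
n=9: →1(L), so W
n=10: →2(L), so W
n=11: →8(W), 5(W), 3(W) — all W, so L
n=12: →9(W), 6(W), 4(W) — all W, so L
n=13: →10(W), 7(W), 5(W) — all W, so L
n=14: →11(L), so W
n=15: →12(L), so W
n=16: →13(L), so W
n=17: →11(L), so W
n=18: →12(L), so W
n=19: →13(L), so W
n=20: →12(L), so W
n=21: →13(L), so W
n=22: →19(W), 16(W), 14(W) — all W, so L
n=23: →20(W), 17(W), 15(W) — all W, so L
n=24: →21(W), 18(W), 16(W) — all W, so L
n=25: →22(L), so W
n=26: →23(L), so W
n=27: →24(L), so W
n=28: →22(L), so W
n=29: →23(L), so W
The losing starting values of n are exactly the entries labelled L in this table (9 of them).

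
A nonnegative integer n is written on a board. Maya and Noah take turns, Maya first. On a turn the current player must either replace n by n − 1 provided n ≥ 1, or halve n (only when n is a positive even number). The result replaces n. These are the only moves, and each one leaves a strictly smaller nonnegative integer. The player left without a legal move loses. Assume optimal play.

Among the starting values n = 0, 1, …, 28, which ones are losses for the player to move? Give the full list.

0, 2, 5, 7, 9, 11, 13, 15, 17, 19, 21, 23, 25, 27

Classify positions by backward induction: terminal positions (no move available) are L. From any other position, the mover wins iff some move reaches an L.
n=0: no move → L
n=1: →0(L), so W
n=2: →1(W) only, which is W, so L
n=3: →2(L), so W
n=4: →2(L), so W
n=5: →4(W) only, which is W, so L
n=6: →5(L), so W
n=7: →6(W) only, which is W, so L
n=8: →7(L), so W
n=9: →8(W) only, which is W, so L
n=10: →5(L), so W
n=11: →10(W) only, which is W, so L
n=12: →11(L), so W
n=13: →12(W) only, which is W, so L
n=14: →7(L), so W
n=15: →14(W) only, which is W, so L
n=16: →15(L), so W
n=17: →16(W) only, which is W, so L
n=18: →9(L), so W
n=19: →18(W) only, which is W, so L
n=20: →19(L), so W
n=21: →20(W) only, which is W, so L
n=22: →11(L), so W
n=23: →22(W) only, which is W, so L
n=24: →23(L), so W
n=25: →24(W) only, which is W, so L
n=26: →13(L), so W
n=27: →26(W) only, which is W, so L
n=28: →27(L), so W
The losing starting values of n are exactly the entries labelled L in this table (14 of them).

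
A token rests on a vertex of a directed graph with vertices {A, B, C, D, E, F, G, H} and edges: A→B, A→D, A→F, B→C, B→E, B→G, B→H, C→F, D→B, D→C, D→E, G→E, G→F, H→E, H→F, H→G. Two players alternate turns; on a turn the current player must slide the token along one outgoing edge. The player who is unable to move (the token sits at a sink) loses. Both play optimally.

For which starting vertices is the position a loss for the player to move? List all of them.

E, F

Work bottom-up. With no move the player to move loses. Otherwise the position is W if at least one move leads to an L position for the opponent, and L if every move leads to a W.
Every edge goes from a vertex to one that appears earlier in the order F, E, G, H, C, B, D, A, so processing vertices in that order labels each vertex after all of its successors.
F: no outgoing edge → L
E: no outgoing edge → L
G: W (go to E, an L position)
H: W (go to E, an L position)
C: W (go to F, an L position)
B: W (go to E, an L position)
D: W (go to E, an L position)
A: W (go to F, an L position)
The losing starting vertices are exactly the entries labelled L in this table (2 of them).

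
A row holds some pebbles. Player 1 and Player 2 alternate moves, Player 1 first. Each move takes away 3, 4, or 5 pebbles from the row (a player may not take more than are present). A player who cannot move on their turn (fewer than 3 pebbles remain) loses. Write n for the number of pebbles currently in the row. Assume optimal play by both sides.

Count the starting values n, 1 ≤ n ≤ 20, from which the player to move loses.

Use the standard recursion: the mover loses at a terminal position; elsewhere, the mover wins exactly when some move hands the opponent an L position.
n=0: no move → L
n=1: no move → L
n=2: no move → L
n=3: →0(L), so W
n=4: →1(L), so W
n=5: →2(L), so W
n=6: →2(L), so W
n=7: →2(L), so W
n=8: →5(W), 4(W), 3(W) — all W, so L
n=9: →6(W), 5(W), 4(W) — all W, so L
n=10: →7(W), 6(W), 5(W) — all W, so L
n=11: →8(L), so W
n=12: →9(L), so W
n=13: →10(L), so W
n=14: →10(L), so W
n=15: →10(L), so W
n=16: →13(W), 12(W), 11(W) — all W, so L
n=17: →14(W), 13(W), 12(W) — all W, so L
n=18: →15(W), 14(W), 13(W) — all W, so L
n=19: →16(L), so W
n=20: →17(L), so W
L entries with 1 ≤ n ≤ 20 (n=0 is outside the asked range and is not counted): n = 1, 2, 8, 9, 10, 16, 17, 18; that makes 8.

8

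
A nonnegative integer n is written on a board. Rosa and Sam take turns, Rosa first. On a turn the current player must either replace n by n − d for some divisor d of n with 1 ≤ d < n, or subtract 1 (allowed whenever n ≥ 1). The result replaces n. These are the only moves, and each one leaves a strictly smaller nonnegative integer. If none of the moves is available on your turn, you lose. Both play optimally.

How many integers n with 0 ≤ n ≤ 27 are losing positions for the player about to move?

Build the W/L table. Terminal = L. A non-terminal position is W if it has a move to some L; otherwise it is L.
n=0: no move → L
n=1: reaches L-position 0 → W
n=2: only reaches 1(W), which is W → L
n=3: reaches L-position 2 → W
n=4: reaches L-position 2 → W
n=5: only reaches 4(W), which is W → L
n=6: reaches L-position 5 → W
n=7: only reaches 6(W), which is W → L
n=8: reaches L-position 7 → W
n=9: only reaches 6(W), 8(W), all W → L
n=10: reaches L-position 5 → W
n=11: only reaches 10(W), which is W → L
n=12: reaches L-position 9 → W
n=13: only reaches 12(W), which is W → L
n=14: reaches L-position 7 → W
n=15: only reaches 10(W), 12(W), 14(W), all W → L
n=16: reaches L-position 15 → W
n=17: only reaches 16(W), which is W → L
n=18: reaches L-position 9 → W
n=19: only reaches 18(W), which is W → L
n=20: reaches L-position 15 → W
n=21: only reaches 14(W), 18(W), 20(W), all W → L
n=22: reaches L-position 11 → W
n=23: only reaches 22(W), which is W → L
n=24: reaches L-position 21 → W
n=25: only reaches 20(W), 24(W), all W → L
n=26: reaches L-position 13 → W
n=27: only reaches 18(W), 24(W), 26(W), all W → L
L entries with 0 ≤ n ≤ 27: n = 0, 2, 5, 7, 9, 11, 13, 15, 17, 19, 21, 23, 25, 27; that makes 14.

14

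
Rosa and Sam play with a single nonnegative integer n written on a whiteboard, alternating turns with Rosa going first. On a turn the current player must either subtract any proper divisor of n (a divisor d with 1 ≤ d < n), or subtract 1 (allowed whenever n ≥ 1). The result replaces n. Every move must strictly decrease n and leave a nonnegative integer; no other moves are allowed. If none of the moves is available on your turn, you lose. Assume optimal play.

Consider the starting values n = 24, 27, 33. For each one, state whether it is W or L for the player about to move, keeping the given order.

24: W, 27: L, 33: L

Label each position W (a win for the player to move) or L (a loss). A position with no legal move is L; any other position is W exactly when some move reaches an L, and L when every move reaches a W.
n=0: no move → L
n=1: reaches L-position 0 → W
n=2: only reaches 1(W), which is W → L
n=3: reaches L-position 2 → W
n=4: reaches L-position 2 → W
n=5: only reaches 4(W), which is W → L
n=6: reaches L-position 5 → W
n=7: only reaches 6(W), which is W → L
n=8: reaches L-position 7 → W
n=9: only reaches 6(W), 8(W), all W → L
n=10: reaches L-position 5 → W
n=11: only reaches 10(W), which is W → L
n=12: reaches L-position 9 → W
n=13: only reaches 12(W), which is W → L
n=14: reaches L-position 7 → W
n=15: only reaches 10(W), 12(W), 14(W), all W → L
n=16: reaches L-position 15 → W
n=17: only reaches 16(W), which is W → L
n=18: reaches L-position 9 → W
n=19: only reaches 18(W), which is W → L
n=20: reaches L-position 15 → W
n=21: only reaches 14(W), 18(W), 20(W), all W → L
n=22: reaches L-position 11 → W
n=23: only reaches 22(W), which is W → L
n=24: reaches L-position 21 → W
n=25: only reaches 20(W), 24(W), all W → L
n=26: reaches L-position 13 → W
n=27: only reaches 18(W), 24(W), 26(W), all W → L
n=28: reaches L-position 21 → W
n=29: only reaches 28(W), which is W → L
n=30: reaches L-position 15 → W
n=31: only reaches 30(W), which is W → L
n=32: reaches L-position 31 → W
n=33: only reaches 22(W), 30(W), 32(W), all W → L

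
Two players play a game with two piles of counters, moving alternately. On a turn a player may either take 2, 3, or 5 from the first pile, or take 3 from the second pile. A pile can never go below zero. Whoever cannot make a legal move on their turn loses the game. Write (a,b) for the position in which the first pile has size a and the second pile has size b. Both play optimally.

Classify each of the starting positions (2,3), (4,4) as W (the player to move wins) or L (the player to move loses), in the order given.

Use the standard recursion: the mover loses at a terminal position; elsewhere, the mover wins exactly when some move hands the opponent an L position.
No move ever increases a pile, so every position that can arise here has a ≤ 4 and b ≤ 4; it is enough to label the cells with 0 ≤ a ≤ 4 and 0 ≤ b ≤ 4.
Every move lowers a or b (never raises either), so fill the grid row by row in increasing a, and left to right within a row: each cell's successors are then already labelled.
      b=0  b=1  b=2  b=3  b=4
a=0:    L    L    L    W    W
a=1:    L    L    L    W    W
a=2:    W    W    W    L    L
a=3:    W    W    W    L    L
a=4:    W    W    W    W    W
Cells with no legal move (terminal, hence L): (0,0), (0,1), (0,2), (1,0), (1,1), (1,2).
The remaining L cells, each justified by listing all of its moves:
(2,3): only reaches (0,3)(W), (2,0)(W), all W → L
(2,4): only reaches (0,4)(W), (2,1)(W), all W → L
(3,3): only reaches (1,3)(W), (0,3)(W), (3,0)(W), all W → L
(3,4): only reaches (1,4)(W), (0,4)(W), (3,1)(W), all W → L
Every other cell has at least one move into one of the L cells above, so it is W.
(2,3): one of the L cells justified above, so L
(4,4): the move to (2,4) reaches an L cell, so W

(2,3): L, (4,4): W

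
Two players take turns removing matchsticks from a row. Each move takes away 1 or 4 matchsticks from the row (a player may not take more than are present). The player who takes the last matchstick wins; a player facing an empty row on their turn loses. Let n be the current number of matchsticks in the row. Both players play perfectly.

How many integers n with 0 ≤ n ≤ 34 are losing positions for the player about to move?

Work bottom-up. With no move the player to move loses. Otherwise the position is W if at least one move leads to an L position for the opponent, and L if every move leads to a W.
n=0: no move → L
n=1: reaches L-position 0 → W
n=2: only reaches 1(W), which is W → L
n=3: reaches L-position 2 → W
n=4: reaches L-position 0 → W
n=5: only reaches 4(W), 1(W), all W → L
n=6: reaches L-position 5 → W
n=7: only reaches 6(W), 3(W), all W → L
n=8: reaches L-position 7 → W
n=9: reaches L-position 5 → W
n=10: only reaches 9(W), 6(W), all W → L
n=11: reaches L-position 10 → W
n=12: only reaches 11(W), 8(W), all W → L
n=13: reaches L-position 12 → W
n=14: reaches L-position 10 → W
n=15: only reaches 14(W), 11(W), all W → L
n=16: reaches L-position 15 → W
n=17: only reaches 16(W), 13(W), all W → L
n=18: reaches L-position 17 → W
n=19: reaches L-position 15 → W
n=20: only reaches 19(W), 16(W), all W → L
n=21: reaches L-position 20 → W
n=22: only reaches 21(W), 18(W), all W → L
n=23: reaches L-position 22 → W
n=24: reaches L-position 20 → W
n=25: only reaches 24(W), 21(W), all W → L
n=26: reaches L-position 25 → W
n=27: only reaches 26(W), 23(W), all W → L
n=28: reaches L-position 27 → W
n=29: reaches L-position 25 → W
n=30: only reaches 29(W), 26(W), all W → L
n=31: reaches L-position 30 → W
n=32: only reaches 31(W), 28(W), all W → L
n=33: reaches L-position 32 → W
n=34: reaches L-position 30 → W
L entries with 0 ≤ n ≤ 34: n = 0, 2, 5, 7, 10, 12, 15, 17, 20, 22, 25, 27, 30, 32; that makes 14.

14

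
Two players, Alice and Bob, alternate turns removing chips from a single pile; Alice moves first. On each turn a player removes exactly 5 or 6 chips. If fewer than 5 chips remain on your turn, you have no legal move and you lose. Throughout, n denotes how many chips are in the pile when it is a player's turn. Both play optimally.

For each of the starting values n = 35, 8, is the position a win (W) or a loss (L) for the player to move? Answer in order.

Positions with no move are L. A position that does have a move is losing for the player to move precisely when every available move leads to a winning position for the opponent. Fill in the labels:
n=0: no move → L
n=1: no move → L
n=2: no move → L
n=3: no move → L
n=4: no move → L
n=5: →0(L), so W
n=6: →1(L), so W
n=7: →2(L), so W
n=8: →3(L), so W
n=9: →4(L), so W
n=10: →4(L), so W
n=11: →6(W), 5(W) — all W, so L
n=12: →7(W), 6(W) — all W, so L
n=13: →8(W), 7(W) — all W, so L
n=14: →9(W), 8(W) — all W, so L
n=15: →10(W), 9(W) — all W, so L
n=16: →11(L), so W
n=17: →12(L), so W
n=18: →13(L), so W
n=19: →14(L), so W
n=20: →15(L), so W
n=21: →15(L), so W
n=22: →17(W), 16(W) — all W, so L
n=23: →18(W), 17(W) — all W, so L
n=24: →19(W), 18(W) — all W, so L
n=25: →20(W), 19(W) — all W, so L
n=26: →21(W), 20(W) — all W, so L
n=27: →22(L), so W
n=28: →23(L), so W
n=29: →24(L), so W
n=30: →25(L), so W
n=31: →26(L), so W
n=32: →26(L), so W
n=33: →28(W), 27(W) — all W, so L
n=34: →29(W), 28(W) — all W, so L
n=35: →30(W), 29(W) — all W, so L

35: L, 8: W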